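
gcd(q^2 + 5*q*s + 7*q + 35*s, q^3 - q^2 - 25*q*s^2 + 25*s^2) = q + 5*s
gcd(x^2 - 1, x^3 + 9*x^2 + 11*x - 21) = x - 1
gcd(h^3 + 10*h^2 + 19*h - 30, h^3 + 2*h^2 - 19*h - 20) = h + 5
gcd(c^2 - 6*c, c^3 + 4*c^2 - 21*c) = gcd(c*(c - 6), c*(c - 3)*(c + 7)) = c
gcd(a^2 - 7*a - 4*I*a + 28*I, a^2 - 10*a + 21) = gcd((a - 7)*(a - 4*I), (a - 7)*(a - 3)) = a - 7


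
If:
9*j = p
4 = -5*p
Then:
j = -4/45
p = -4/5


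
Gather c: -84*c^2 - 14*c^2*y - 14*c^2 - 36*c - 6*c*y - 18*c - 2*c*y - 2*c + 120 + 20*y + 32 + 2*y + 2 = c^2*(-14*y - 98) + c*(-8*y - 56) + 22*y + 154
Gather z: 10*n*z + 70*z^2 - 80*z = 70*z^2 + z*(10*n - 80)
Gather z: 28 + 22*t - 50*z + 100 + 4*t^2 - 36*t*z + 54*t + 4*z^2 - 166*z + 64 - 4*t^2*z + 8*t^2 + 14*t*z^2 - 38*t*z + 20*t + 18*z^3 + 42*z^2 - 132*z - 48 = 12*t^2 + 96*t + 18*z^3 + z^2*(14*t + 46) + z*(-4*t^2 - 74*t - 348) + 144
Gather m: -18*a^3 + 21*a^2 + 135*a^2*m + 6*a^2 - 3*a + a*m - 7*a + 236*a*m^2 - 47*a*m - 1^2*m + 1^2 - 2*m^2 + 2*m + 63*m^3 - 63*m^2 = -18*a^3 + 27*a^2 - 10*a + 63*m^3 + m^2*(236*a - 65) + m*(135*a^2 - 46*a + 1) + 1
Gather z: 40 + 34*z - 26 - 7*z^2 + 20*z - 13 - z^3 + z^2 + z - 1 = -z^3 - 6*z^2 + 55*z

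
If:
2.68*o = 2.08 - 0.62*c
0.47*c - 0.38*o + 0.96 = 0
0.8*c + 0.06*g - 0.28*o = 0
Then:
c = -1.19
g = 20.80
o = 1.05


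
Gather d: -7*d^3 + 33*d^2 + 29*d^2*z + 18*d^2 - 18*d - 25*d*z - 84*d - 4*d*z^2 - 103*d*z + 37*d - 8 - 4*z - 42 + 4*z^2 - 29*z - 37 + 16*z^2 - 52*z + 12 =-7*d^3 + d^2*(29*z + 51) + d*(-4*z^2 - 128*z - 65) + 20*z^2 - 85*z - 75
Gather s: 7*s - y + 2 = 7*s - y + 2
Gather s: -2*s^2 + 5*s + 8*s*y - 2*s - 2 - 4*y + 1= -2*s^2 + s*(8*y + 3) - 4*y - 1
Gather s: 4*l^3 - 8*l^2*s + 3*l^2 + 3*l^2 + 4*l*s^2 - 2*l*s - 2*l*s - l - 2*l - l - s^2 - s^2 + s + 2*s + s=4*l^3 + 6*l^2 - 4*l + s^2*(4*l - 2) + s*(-8*l^2 - 4*l + 4)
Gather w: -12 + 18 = 6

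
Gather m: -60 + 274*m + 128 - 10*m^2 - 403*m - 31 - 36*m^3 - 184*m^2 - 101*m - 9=-36*m^3 - 194*m^2 - 230*m + 28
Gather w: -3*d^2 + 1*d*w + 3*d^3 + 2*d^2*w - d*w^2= 3*d^3 - 3*d^2 - d*w^2 + w*(2*d^2 + d)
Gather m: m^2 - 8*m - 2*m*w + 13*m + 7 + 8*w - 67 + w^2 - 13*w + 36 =m^2 + m*(5 - 2*w) + w^2 - 5*w - 24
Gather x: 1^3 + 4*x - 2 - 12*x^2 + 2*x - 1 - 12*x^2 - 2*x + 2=-24*x^2 + 4*x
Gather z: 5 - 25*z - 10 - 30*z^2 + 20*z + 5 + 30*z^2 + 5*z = 0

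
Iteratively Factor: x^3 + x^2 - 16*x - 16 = (x - 4)*(x^2 + 5*x + 4) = (x - 4)*(x + 4)*(x + 1)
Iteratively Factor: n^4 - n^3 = (n - 1)*(n^3) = n*(n - 1)*(n^2) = n^2*(n - 1)*(n)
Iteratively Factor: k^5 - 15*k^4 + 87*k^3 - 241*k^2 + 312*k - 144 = (k - 1)*(k^4 - 14*k^3 + 73*k^2 - 168*k + 144) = (k - 4)*(k - 1)*(k^3 - 10*k^2 + 33*k - 36) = (k - 4)*(k - 3)*(k - 1)*(k^2 - 7*k + 12) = (k - 4)*(k - 3)^2*(k - 1)*(k - 4)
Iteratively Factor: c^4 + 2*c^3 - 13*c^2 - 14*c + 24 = (c + 4)*(c^3 - 2*c^2 - 5*c + 6) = (c - 3)*(c + 4)*(c^2 + c - 2) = (c - 3)*(c + 2)*(c + 4)*(c - 1)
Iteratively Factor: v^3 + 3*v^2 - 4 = (v - 1)*(v^2 + 4*v + 4) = (v - 1)*(v + 2)*(v + 2)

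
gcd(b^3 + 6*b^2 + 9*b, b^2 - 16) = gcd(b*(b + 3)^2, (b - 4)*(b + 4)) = 1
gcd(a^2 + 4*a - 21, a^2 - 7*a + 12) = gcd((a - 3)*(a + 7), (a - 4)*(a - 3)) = a - 3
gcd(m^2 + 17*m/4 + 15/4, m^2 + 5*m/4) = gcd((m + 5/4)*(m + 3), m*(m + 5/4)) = m + 5/4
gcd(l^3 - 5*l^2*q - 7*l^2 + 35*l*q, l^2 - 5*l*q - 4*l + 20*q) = -l + 5*q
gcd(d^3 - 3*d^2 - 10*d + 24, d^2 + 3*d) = d + 3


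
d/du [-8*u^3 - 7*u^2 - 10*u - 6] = -24*u^2 - 14*u - 10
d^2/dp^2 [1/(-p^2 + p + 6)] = 2*(-p^2 + p + (2*p - 1)^2 + 6)/(-p^2 + p + 6)^3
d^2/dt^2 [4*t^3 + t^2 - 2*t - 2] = 24*t + 2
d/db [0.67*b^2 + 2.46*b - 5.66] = 1.34*b + 2.46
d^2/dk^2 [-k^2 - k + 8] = -2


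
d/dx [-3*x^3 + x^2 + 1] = x*(2 - 9*x)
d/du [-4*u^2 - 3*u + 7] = -8*u - 3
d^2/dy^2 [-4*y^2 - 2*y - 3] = -8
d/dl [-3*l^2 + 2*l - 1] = 2 - 6*l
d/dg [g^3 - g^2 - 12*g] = 3*g^2 - 2*g - 12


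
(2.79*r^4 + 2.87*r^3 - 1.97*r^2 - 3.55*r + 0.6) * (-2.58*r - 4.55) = -7.1982*r^5 - 20.0991*r^4 - 7.9759*r^3 + 18.1225*r^2 + 14.6045*r - 2.73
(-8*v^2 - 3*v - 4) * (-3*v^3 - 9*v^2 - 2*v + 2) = 24*v^5 + 81*v^4 + 55*v^3 + 26*v^2 + 2*v - 8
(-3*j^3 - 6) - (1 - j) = -3*j^3 + j - 7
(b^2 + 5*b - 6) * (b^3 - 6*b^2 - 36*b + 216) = b^5 - b^4 - 72*b^3 + 72*b^2 + 1296*b - 1296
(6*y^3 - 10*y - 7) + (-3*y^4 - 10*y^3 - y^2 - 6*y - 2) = -3*y^4 - 4*y^3 - y^2 - 16*y - 9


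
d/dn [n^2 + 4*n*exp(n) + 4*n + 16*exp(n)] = 4*n*exp(n) + 2*n + 20*exp(n) + 4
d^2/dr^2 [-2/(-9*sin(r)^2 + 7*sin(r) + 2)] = 2*(-324*sin(r)^3 - 135*sin(r)^2 + 230*sin(r) - 134)/((sin(r) - 1)^2*(9*sin(r) + 2)^3)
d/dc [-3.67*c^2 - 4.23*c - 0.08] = -7.34*c - 4.23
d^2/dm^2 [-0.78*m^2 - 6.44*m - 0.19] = -1.56000000000000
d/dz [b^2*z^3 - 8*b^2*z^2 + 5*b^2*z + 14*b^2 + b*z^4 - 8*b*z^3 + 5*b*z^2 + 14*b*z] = b*(3*b*z^2 - 16*b*z + 5*b + 4*z^3 - 24*z^2 + 10*z + 14)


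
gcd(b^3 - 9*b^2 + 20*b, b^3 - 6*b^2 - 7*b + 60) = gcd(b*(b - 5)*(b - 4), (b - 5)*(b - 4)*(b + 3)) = b^2 - 9*b + 20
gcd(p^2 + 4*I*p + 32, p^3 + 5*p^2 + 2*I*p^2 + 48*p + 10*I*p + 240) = p + 8*I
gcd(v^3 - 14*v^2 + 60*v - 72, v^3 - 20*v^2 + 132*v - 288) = v^2 - 12*v + 36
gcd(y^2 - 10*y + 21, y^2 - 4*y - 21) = y - 7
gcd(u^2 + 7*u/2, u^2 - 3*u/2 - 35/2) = u + 7/2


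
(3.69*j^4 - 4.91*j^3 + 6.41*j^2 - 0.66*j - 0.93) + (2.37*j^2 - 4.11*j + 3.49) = 3.69*j^4 - 4.91*j^3 + 8.78*j^2 - 4.77*j + 2.56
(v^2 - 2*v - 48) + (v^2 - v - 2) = 2*v^2 - 3*v - 50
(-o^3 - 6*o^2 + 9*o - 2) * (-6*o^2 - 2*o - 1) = 6*o^5 + 38*o^4 - 41*o^3 - 5*o + 2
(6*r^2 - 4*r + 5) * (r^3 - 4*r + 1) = 6*r^5 - 4*r^4 - 19*r^3 + 22*r^2 - 24*r + 5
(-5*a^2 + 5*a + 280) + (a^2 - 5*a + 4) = 284 - 4*a^2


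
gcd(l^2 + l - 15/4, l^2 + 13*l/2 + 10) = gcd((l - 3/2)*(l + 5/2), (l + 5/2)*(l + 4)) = l + 5/2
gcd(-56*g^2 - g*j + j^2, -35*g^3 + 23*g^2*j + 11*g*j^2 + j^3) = 7*g + j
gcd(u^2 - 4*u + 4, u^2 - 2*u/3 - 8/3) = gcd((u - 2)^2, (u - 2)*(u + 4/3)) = u - 2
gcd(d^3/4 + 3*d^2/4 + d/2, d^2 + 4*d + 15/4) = 1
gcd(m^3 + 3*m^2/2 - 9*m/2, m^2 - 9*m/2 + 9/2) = m - 3/2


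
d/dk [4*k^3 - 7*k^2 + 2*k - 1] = 12*k^2 - 14*k + 2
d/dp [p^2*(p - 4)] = p*(3*p - 8)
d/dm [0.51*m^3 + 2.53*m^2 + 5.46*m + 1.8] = 1.53*m^2 + 5.06*m + 5.46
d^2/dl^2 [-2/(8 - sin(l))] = 2*(-8*sin(l) + cos(l)^2 + 1)/(sin(l) - 8)^3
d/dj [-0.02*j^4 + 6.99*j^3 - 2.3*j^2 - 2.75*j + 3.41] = -0.08*j^3 + 20.97*j^2 - 4.6*j - 2.75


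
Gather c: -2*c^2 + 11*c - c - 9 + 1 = -2*c^2 + 10*c - 8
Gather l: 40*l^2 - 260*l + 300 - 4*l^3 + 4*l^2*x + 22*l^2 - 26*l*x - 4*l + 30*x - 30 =-4*l^3 + l^2*(4*x + 62) + l*(-26*x - 264) + 30*x + 270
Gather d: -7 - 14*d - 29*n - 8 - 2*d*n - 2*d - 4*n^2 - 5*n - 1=d*(-2*n - 16) - 4*n^2 - 34*n - 16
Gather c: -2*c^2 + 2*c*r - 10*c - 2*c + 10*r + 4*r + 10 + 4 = -2*c^2 + c*(2*r - 12) + 14*r + 14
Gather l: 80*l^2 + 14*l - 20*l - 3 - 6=80*l^2 - 6*l - 9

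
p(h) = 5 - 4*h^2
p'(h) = -8*h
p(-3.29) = -38.30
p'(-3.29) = 26.32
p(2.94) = -29.57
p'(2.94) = -23.52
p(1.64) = -5.76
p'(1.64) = -13.12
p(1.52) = -4.24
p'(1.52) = -12.16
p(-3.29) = -38.30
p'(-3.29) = 26.32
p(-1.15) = -0.29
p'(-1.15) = 9.20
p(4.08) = -61.59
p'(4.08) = -32.64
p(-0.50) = 4.00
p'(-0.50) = 4.00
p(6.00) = -139.00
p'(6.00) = -48.00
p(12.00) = -571.00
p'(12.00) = -96.00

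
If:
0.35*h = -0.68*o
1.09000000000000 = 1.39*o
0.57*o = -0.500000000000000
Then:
No Solution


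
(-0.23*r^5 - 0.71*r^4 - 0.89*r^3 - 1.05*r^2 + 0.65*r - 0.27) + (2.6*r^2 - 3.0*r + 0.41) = -0.23*r^5 - 0.71*r^4 - 0.89*r^3 + 1.55*r^2 - 2.35*r + 0.14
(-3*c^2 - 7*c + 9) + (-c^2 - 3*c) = -4*c^2 - 10*c + 9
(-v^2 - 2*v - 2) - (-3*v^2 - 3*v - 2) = 2*v^2 + v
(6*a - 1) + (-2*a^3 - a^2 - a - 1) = -2*a^3 - a^2 + 5*a - 2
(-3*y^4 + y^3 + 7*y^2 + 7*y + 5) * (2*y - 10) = -6*y^5 + 32*y^4 + 4*y^3 - 56*y^2 - 60*y - 50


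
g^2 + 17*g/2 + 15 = (g + 5/2)*(g + 6)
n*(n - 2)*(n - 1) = n^3 - 3*n^2 + 2*n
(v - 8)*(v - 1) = v^2 - 9*v + 8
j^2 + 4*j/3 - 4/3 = (j - 2/3)*(j + 2)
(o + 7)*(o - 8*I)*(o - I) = o^3 + 7*o^2 - 9*I*o^2 - 8*o - 63*I*o - 56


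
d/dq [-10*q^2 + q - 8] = 1 - 20*q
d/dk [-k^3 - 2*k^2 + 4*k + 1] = -3*k^2 - 4*k + 4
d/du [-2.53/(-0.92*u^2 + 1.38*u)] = (3.4914 - 4.6552*u)/(u^2*(0.92*u - 1.38)^2)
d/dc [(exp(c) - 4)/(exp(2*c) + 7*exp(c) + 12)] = (-(exp(c) - 4)*(2*exp(c) + 7) + exp(2*c) + 7*exp(c) + 12)*exp(c)/(exp(2*c) + 7*exp(c) + 12)^2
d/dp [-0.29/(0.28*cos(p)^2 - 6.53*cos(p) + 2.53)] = (1.8937 - 0.1624*cos(p))*sin(p)/(0.28*cos(p)^2 - 6.53*cos(p) + 2.53)^2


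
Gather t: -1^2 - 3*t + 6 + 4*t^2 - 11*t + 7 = 4*t^2 - 14*t + 12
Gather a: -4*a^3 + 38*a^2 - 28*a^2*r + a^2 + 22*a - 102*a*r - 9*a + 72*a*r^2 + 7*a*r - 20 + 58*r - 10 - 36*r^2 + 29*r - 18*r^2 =-4*a^3 + a^2*(39 - 28*r) + a*(72*r^2 - 95*r + 13) - 54*r^2 + 87*r - 30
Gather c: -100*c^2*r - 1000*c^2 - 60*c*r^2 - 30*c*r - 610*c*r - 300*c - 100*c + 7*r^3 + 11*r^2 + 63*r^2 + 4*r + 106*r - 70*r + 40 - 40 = c^2*(-100*r - 1000) + c*(-60*r^2 - 640*r - 400) + 7*r^3 + 74*r^2 + 40*r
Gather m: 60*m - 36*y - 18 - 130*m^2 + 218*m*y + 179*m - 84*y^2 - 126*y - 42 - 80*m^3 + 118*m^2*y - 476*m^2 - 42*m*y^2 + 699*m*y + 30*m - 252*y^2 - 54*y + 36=-80*m^3 + m^2*(118*y - 606) + m*(-42*y^2 + 917*y + 269) - 336*y^2 - 216*y - 24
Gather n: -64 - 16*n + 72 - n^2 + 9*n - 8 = -n^2 - 7*n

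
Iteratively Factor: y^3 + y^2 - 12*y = (y - 3)*(y^2 + 4*y) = (y - 3)*(y + 4)*(y)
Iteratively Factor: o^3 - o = (o + 1)*(o^2 - o) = (o - 1)*(o + 1)*(o)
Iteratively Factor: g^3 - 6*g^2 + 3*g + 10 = (g - 2)*(g^2 - 4*g - 5) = (g - 5)*(g - 2)*(g + 1)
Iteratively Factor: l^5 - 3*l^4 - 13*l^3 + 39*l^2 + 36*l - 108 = (l + 3)*(l^4 - 6*l^3 + 5*l^2 + 24*l - 36) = (l + 2)*(l + 3)*(l^3 - 8*l^2 + 21*l - 18) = (l - 3)*(l + 2)*(l + 3)*(l^2 - 5*l + 6) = (l - 3)*(l - 2)*(l + 2)*(l + 3)*(l - 3)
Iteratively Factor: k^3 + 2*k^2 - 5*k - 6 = (k + 3)*(k^2 - k - 2) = (k + 1)*(k + 3)*(k - 2)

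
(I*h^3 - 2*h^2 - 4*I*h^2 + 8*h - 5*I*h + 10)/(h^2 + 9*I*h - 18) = (I*h^3 + h^2*(-2 - 4*I) + h*(8 - 5*I) + 10)/(h^2 + 9*I*h - 18)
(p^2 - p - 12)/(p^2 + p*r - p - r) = (p^2 - p - 12)/(p^2 + p*r - p - r)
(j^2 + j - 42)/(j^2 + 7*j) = (j - 6)/j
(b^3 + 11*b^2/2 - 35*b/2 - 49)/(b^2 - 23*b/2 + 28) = (b^2 + 9*b + 14)/(b - 8)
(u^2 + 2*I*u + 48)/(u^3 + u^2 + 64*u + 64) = (u - 6*I)/(u^2 + u*(1 - 8*I) - 8*I)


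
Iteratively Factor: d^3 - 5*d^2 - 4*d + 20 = (d - 2)*(d^2 - 3*d - 10) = (d - 5)*(d - 2)*(d + 2)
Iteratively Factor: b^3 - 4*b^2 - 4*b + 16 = (b - 2)*(b^2 - 2*b - 8) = (b - 4)*(b - 2)*(b + 2)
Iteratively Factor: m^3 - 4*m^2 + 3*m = (m - 1)*(m^2 - 3*m) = (m - 3)*(m - 1)*(m)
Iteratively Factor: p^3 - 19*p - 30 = (p + 3)*(p^2 - 3*p - 10) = (p + 2)*(p + 3)*(p - 5)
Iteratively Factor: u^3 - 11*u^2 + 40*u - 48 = (u - 3)*(u^2 - 8*u + 16) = (u - 4)*(u - 3)*(u - 4)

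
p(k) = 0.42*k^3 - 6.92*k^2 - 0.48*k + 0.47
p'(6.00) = -38.16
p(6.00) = -160.81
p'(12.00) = 14.88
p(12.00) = -276.01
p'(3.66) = -34.26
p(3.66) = -73.39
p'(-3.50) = 63.40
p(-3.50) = -100.63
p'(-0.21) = 2.48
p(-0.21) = 0.26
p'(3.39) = -32.92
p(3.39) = -64.32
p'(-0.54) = 7.36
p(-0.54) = -1.35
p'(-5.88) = 124.46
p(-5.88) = -321.35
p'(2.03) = -23.38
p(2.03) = -25.51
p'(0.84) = -11.22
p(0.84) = -4.57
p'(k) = 1.26*k^2 - 13.84*k - 0.48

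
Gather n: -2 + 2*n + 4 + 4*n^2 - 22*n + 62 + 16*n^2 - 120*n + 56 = 20*n^2 - 140*n + 120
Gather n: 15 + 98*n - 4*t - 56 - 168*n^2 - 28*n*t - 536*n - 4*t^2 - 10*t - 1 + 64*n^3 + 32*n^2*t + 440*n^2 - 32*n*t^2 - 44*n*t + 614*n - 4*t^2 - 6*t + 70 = 64*n^3 + n^2*(32*t + 272) + n*(-32*t^2 - 72*t + 176) - 8*t^2 - 20*t + 28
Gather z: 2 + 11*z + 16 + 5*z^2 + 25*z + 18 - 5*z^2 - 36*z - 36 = 0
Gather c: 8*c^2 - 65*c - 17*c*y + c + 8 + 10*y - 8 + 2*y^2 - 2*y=8*c^2 + c*(-17*y - 64) + 2*y^2 + 8*y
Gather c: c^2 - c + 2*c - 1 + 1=c^2 + c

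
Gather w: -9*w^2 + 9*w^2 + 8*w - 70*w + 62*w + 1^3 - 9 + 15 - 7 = 0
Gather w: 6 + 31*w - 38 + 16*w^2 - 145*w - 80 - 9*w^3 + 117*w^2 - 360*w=-9*w^3 + 133*w^2 - 474*w - 112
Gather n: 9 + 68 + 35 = 112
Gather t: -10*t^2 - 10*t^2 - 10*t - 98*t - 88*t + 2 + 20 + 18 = -20*t^2 - 196*t + 40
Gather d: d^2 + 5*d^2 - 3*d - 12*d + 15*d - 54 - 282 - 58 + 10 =6*d^2 - 384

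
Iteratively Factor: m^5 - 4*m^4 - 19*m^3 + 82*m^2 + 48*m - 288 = (m - 3)*(m^4 - m^3 - 22*m^2 + 16*m + 96) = (m - 4)*(m - 3)*(m^3 + 3*m^2 - 10*m - 24) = (m - 4)*(m - 3)*(m + 4)*(m^2 - m - 6) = (m - 4)*(m - 3)*(m + 2)*(m + 4)*(m - 3)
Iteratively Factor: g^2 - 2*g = (g)*(g - 2)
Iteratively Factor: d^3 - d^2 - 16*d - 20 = (d + 2)*(d^2 - 3*d - 10) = (d - 5)*(d + 2)*(d + 2)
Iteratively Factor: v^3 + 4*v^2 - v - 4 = (v + 4)*(v^2 - 1) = (v + 1)*(v + 4)*(v - 1)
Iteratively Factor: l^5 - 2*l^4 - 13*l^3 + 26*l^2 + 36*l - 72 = (l - 3)*(l^4 + l^3 - 10*l^2 - 4*l + 24) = (l - 3)*(l - 2)*(l^3 + 3*l^2 - 4*l - 12) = (l - 3)*(l - 2)^2*(l^2 + 5*l + 6) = (l - 3)*(l - 2)^2*(l + 2)*(l + 3)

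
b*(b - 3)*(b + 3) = b^3 - 9*b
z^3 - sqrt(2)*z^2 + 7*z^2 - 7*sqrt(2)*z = z*(z + 7)*(z - sqrt(2))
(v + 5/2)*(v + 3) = v^2 + 11*v/2 + 15/2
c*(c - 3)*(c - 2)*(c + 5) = c^4 - 19*c^2 + 30*c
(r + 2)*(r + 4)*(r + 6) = r^3 + 12*r^2 + 44*r + 48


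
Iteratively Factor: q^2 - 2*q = (q - 2)*(q)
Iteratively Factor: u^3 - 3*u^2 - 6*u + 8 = (u - 1)*(u^2 - 2*u - 8) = (u - 1)*(u + 2)*(u - 4)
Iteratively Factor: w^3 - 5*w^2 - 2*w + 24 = (w + 2)*(w^2 - 7*w + 12) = (w - 4)*(w + 2)*(w - 3)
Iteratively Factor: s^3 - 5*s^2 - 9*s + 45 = (s - 5)*(s^2 - 9) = (s - 5)*(s - 3)*(s + 3)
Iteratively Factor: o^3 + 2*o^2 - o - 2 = (o + 1)*(o^2 + o - 2) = (o + 1)*(o + 2)*(o - 1)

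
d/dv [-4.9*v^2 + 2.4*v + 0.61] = 2.4 - 9.8*v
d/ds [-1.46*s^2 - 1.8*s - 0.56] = -2.92*s - 1.8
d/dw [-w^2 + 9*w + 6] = 9 - 2*w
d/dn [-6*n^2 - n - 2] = -12*n - 1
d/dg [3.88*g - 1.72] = 3.88000000000000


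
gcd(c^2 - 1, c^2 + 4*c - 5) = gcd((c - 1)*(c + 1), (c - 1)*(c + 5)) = c - 1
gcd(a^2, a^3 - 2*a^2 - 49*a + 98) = 1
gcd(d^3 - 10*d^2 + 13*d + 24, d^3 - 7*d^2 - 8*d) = d^2 - 7*d - 8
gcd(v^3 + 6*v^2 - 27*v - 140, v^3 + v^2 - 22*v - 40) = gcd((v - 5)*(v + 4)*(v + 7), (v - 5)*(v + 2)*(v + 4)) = v^2 - v - 20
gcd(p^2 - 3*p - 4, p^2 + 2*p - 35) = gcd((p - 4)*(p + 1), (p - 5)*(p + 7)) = 1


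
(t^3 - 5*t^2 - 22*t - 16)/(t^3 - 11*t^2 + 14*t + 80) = (t + 1)/(t - 5)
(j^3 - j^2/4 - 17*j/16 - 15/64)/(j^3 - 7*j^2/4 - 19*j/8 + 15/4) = (16*j^2 + 16*j + 3)/(8*(2*j^2 - j - 6))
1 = 1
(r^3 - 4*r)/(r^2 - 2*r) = r + 2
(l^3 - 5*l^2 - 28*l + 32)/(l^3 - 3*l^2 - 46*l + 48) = (l + 4)/(l + 6)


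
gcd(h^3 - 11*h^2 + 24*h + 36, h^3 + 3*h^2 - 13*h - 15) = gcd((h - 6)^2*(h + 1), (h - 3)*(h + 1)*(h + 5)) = h + 1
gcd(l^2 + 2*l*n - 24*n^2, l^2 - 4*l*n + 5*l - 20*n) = l - 4*n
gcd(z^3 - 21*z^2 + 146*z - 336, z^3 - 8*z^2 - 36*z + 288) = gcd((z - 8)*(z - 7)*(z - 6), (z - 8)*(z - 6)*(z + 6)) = z^2 - 14*z + 48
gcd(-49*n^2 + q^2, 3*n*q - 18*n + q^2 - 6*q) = 1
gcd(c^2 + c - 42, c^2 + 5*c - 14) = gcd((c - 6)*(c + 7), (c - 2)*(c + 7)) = c + 7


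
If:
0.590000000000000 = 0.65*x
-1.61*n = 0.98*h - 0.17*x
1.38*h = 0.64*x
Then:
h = 0.42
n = -0.16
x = 0.91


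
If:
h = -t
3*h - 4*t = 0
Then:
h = 0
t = 0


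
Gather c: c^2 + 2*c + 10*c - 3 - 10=c^2 + 12*c - 13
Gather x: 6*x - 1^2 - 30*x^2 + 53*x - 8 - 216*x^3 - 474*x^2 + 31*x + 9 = -216*x^3 - 504*x^2 + 90*x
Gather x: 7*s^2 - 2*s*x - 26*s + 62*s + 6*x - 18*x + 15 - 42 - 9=7*s^2 + 36*s + x*(-2*s - 12) - 36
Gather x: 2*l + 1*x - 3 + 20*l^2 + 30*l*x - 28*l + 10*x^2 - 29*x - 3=20*l^2 - 26*l + 10*x^2 + x*(30*l - 28) - 6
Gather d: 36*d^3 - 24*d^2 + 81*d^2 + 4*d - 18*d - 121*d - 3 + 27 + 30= 36*d^3 + 57*d^2 - 135*d + 54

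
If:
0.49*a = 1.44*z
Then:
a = 2.93877551020408*z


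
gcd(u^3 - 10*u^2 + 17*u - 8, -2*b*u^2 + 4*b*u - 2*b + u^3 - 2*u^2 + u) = u^2 - 2*u + 1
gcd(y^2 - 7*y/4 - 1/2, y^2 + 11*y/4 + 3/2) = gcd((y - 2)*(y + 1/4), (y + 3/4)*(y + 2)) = 1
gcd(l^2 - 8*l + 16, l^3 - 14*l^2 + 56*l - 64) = l - 4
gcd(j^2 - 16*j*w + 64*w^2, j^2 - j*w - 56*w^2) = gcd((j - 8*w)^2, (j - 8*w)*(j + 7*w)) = -j + 8*w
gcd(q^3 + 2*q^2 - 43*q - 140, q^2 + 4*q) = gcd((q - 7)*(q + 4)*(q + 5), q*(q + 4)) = q + 4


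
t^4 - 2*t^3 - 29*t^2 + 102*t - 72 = (t - 4)*(t - 3)*(t - 1)*(t + 6)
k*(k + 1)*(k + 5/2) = k^3 + 7*k^2/2 + 5*k/2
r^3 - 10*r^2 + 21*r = r*(r - 7)*(r - 3)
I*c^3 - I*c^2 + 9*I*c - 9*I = (c - 3*I)*(c + 3*I)*(I*c - I)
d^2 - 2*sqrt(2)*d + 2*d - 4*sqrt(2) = (d + 2)*(d - 2*sqrt(2))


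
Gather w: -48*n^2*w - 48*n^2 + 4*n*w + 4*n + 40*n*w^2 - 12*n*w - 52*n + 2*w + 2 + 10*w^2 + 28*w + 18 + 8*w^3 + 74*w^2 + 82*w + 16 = -48*n^2 - 48*n + 8*w^3 + w^2*(40*n + 84) + w*(-48*n^2 - 8*n + 112) + 36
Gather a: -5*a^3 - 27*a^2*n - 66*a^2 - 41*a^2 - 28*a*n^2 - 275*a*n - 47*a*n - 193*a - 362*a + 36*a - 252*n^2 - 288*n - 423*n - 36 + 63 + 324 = -5*a^3 + a^2*(-27*n - 107) + a*(-28*n^2 - 322*n - 519) - 252*n^2 - 711*n + 351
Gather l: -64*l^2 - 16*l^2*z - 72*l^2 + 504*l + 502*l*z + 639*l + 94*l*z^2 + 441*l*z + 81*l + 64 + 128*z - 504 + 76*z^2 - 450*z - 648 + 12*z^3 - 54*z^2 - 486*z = l^2*(-16*z - 136) + l*(94*z^2 + 943*z + 1224) + 12*z^3 + 22*z^2 - 808*z - 1088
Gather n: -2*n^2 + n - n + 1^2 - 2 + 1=-2*n^2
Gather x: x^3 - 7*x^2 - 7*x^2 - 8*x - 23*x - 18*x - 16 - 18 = x^3 - 14*x^2 - 49*x - 34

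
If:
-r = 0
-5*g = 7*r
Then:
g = 0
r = 0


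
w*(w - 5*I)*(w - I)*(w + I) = w^4 - 5*I*w^3 + w^2 - 5*I*w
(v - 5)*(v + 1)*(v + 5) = v^3 + v^2 - 25*v - 25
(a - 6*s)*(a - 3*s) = a^2 - 9*a*s + 18*s^2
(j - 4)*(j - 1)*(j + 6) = j^3 + j^2 - 26*j + 24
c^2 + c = c*(c + 1)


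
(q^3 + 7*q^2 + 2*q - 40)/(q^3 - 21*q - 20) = (q^2 + 3*q - 10)/(q^2 - 4*q - 5)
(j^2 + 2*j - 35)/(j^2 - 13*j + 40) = (j + 7)/(j - 8)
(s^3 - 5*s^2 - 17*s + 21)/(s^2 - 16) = (s^3 - 5*s^2 - 17*s + 21)/(s^2 - 16)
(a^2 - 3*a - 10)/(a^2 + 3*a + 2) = (a - 5)/(a + 1)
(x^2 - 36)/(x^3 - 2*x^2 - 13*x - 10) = (36 - x^2)/(-x^3 + 2*x^2 + 13*x + 10)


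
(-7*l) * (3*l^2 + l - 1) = -21*l^3 - 7*l^2 + 7*l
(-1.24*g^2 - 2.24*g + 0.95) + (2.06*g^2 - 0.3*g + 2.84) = 0.82*g^2 - 2.54*g + 3.79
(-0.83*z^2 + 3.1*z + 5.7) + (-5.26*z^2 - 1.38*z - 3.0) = -6.09*z^2 + 1.72*z + 2.7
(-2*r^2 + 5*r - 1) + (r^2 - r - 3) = -r^2 + 4*r - 4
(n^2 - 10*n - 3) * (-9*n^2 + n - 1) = -9*n^4 + 91*n^3 + 16*n^2 + 7*n + 3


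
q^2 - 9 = (q - 3)*(q + 3)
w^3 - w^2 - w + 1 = (w - 1)^2*(w + 1)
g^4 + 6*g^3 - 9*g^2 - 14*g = g*(g - 2)*(g + 1)*(g + 7)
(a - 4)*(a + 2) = a^2 - 2*a - 8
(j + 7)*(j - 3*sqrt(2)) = j^2 - 3*sqrt(2)*j + 7*j - 21*sqrt(2)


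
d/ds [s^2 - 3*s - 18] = 2*s - 3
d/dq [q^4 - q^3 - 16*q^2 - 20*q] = 4*q^3 - 3*q^2 - 32*q - 20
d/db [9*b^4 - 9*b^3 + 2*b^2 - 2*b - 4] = 36*b^3 - 27*b^2 + 4*b - 2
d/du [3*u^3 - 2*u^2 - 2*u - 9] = 9*u^2 - 4*u - 2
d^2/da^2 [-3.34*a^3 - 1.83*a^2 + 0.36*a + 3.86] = -20.04*a - 3.66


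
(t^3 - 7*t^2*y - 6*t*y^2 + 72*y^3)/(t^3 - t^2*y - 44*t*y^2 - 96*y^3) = (-t^2 + 10*t*y - 24*y^2)/(-t^2 + 4*t*y + 32*y^2)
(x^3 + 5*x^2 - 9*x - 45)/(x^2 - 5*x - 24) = (x^2 + 2*x - 15)/(x - 8)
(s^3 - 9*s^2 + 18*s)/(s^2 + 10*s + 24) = s*(s^2 - 9*s + 18)/(s^2 + 10*s + 24)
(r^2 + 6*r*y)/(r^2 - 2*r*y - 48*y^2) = r/(r - 8*y)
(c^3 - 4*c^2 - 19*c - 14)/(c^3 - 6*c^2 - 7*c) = (c + 2)/c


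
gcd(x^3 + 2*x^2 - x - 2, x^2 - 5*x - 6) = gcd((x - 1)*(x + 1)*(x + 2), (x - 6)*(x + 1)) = x + 1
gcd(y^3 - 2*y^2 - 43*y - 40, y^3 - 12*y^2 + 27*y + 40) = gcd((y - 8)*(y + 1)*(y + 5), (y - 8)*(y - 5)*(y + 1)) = y^2 - 7*y - 8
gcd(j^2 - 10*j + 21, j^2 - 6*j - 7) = j - 7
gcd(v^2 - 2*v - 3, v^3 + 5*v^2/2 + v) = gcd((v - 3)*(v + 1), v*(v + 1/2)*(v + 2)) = 1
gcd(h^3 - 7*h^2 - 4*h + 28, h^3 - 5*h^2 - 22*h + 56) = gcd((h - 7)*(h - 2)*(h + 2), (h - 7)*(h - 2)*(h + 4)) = h^2 - 9*h + 14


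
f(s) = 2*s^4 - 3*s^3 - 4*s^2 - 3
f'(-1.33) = -24.10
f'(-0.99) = -8.66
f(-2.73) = 139.32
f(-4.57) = 1072.15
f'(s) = 8*s^3 - 9*s^2 - 8*s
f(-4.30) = 845.32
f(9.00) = 10608.00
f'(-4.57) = -914.96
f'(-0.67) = -1.09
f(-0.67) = -3.49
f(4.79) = 628.38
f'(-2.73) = -208.01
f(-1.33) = 3.24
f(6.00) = 1797.00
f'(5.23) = 856.43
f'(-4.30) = -768.07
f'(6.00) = 1356.00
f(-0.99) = -2.09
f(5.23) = 954.78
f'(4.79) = 634.40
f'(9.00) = 5031.00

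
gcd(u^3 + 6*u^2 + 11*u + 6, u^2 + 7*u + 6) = u + 1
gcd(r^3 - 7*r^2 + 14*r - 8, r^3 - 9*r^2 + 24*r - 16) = r^2 - 5*r + 4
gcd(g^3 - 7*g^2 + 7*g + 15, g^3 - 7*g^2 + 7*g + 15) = g^3 - 7*g^2 + 7*g + 15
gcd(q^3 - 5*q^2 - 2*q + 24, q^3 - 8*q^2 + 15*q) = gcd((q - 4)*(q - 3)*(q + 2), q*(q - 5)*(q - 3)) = q - 3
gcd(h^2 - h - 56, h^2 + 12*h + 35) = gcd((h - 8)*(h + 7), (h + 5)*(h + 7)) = h + 7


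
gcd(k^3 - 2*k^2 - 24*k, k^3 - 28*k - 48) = k^2 - 2*k - 24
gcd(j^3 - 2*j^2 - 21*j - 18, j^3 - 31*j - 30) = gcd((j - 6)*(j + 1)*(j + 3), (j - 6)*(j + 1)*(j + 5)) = j^2 - 5*j - 6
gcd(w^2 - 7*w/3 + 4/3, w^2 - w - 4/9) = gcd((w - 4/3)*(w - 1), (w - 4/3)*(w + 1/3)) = w - 4/3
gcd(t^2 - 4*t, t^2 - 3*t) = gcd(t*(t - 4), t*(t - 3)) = t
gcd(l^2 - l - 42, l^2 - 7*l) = l - 7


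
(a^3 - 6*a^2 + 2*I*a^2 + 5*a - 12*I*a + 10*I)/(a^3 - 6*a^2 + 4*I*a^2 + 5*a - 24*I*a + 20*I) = (a + 2*I)/(a + 4*I)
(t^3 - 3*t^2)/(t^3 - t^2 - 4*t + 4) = t^2*(t - 3)/(t^3 - t^2 - 4*t + 4)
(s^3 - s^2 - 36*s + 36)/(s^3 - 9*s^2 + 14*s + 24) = (s^2 + 5*s - 6)/(s^2 - 3*s - 4)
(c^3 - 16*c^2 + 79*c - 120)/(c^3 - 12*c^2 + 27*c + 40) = (c - 3)/(c + 1)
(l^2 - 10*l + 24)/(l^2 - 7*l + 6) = (l - 4)/(l - 1)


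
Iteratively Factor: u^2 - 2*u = (u - 2)*(u)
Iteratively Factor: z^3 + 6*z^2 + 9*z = (z + 3)*(z^2 + 3*z) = (z + 3)^2*(z)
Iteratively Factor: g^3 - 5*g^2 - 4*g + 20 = (g + 2)*(g^2 - 7*g + 10) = (g - 2)*(g + 2)*(g - 5)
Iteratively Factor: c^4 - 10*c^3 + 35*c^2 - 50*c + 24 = (c - 1)*(c^3 - 9*c^2 + 26*c - 24) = (c - 3)*(c - 1)*(c^2 - 6*c + 8) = (c - 3)*(c - 2)*(c - 1)*(c - 4)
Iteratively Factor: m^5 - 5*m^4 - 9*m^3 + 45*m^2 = (m)*(m^4 - 5*m^3 - 9*m^2 + 45*m) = m^2*(m^3 - 5*m^2 - 9*m + 45) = m^2*(m - 5)*(m^2 - 9) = m^2*(m - 5)*(m - 3)*(m + 3)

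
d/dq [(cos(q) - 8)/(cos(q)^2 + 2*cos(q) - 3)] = (cos(q)^2 - 16*cos(q) - 13)*sin(q)/(cos(q)^2 + 2*cos(q) - 3)^2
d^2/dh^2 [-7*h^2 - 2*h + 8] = -14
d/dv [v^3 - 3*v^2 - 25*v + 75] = 3*v^2 - 6*v - 25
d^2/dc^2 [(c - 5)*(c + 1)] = 2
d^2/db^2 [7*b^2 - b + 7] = 14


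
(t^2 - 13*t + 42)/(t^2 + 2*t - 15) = (t^2 - 13*t + 42)/(t^2 + 2*t - 15)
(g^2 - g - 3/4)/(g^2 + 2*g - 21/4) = (2*g + 1)/(2*g + 7)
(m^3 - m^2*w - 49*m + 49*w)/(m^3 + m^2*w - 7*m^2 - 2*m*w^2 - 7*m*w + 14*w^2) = (m + 7)/(m + 2*w)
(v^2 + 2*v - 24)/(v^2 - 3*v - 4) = (v + 6)/(v + 1)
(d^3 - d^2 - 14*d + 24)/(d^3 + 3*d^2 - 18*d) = (d^2 + 2*d - 8)/(d*(d + 6))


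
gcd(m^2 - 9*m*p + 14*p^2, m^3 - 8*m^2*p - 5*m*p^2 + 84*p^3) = -m + 7*p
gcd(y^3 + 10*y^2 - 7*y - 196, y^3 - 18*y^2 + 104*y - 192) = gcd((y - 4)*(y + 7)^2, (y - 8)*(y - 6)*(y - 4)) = y - 4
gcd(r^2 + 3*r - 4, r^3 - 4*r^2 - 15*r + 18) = r - 1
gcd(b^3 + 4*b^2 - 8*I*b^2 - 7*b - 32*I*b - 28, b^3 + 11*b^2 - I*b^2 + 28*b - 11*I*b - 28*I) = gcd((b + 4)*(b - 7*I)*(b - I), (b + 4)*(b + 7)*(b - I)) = b^2 + b*(4 - I) - 4*I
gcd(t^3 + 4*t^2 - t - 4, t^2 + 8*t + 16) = t + 4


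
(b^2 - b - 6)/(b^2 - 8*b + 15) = (b + 2)/(b - 5)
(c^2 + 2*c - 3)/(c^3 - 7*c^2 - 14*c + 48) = (c - 1)/(c^2 - 10*c + 16)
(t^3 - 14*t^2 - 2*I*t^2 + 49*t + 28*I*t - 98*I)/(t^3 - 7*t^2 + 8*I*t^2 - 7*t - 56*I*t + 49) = (t^2 - t*(7 + 2*I) + 14*I)/(t^2 + 8*I*t - 7)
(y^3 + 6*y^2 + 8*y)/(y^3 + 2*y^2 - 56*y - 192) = y*(y + 2)/(y^2 - 2*y - 48)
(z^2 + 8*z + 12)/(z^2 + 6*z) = (z + 2)/z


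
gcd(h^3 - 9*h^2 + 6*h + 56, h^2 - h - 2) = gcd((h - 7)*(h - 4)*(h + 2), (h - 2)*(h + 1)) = 1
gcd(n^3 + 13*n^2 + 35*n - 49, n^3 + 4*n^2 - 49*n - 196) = n + 7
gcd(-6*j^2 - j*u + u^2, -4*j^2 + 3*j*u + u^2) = 1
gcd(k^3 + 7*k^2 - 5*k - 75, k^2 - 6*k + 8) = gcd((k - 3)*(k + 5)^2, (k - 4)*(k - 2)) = 1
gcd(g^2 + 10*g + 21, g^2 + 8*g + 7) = g + 7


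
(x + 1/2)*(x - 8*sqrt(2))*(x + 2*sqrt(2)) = x^3 - 6*sqrt(2)*x^2 + x^2/2 - 32*x - 3*sqrt(2)*x - 16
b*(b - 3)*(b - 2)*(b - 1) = b^4 - 6*b^3 + 11*b^2 - 6*b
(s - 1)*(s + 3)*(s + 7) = s^3 + 9*s^2 + 11*s - 21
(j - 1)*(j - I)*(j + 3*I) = j^3 - j^2 + 2*I*j^2 + 3*j - 2*I*j - 3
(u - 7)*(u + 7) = u^2 - 49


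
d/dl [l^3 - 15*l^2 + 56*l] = 3*l^2 - 30*l + 56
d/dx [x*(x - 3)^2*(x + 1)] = 4*x^3 - 15*x^2 + 6*x + 9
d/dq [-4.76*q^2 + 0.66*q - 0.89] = 0.66 - 9.52*q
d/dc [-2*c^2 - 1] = -4*c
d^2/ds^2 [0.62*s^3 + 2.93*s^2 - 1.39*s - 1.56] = 3.72*s + 5.86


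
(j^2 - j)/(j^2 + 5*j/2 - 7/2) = 2*j/(2*j + 7)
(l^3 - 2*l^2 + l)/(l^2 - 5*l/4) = 4*(l^2 - 2*l + 1)/(4*l - 5)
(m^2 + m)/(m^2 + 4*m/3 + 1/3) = 3*m/(3*m + 1)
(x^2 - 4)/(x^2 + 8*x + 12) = (x - 2)/(x + 6)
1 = 1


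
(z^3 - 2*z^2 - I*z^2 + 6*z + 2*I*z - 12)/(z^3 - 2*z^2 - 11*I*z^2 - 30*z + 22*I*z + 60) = (z^2 - I*z + 6)/(z^2 - 11*I*z - 30)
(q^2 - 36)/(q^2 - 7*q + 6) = (q + 6)/(q - 1)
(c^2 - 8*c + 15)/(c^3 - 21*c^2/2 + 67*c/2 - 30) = 2*(c - 3)/(2*c^2 - 11*c + 12)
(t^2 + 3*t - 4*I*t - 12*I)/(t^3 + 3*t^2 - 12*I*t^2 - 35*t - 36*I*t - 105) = (t - 4*I)/(t^2 - 12*I*t - 35)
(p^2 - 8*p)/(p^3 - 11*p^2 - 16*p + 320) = p/(p^2 - 3*p - 40)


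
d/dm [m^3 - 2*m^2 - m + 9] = 3*m^2 - 4*m - 1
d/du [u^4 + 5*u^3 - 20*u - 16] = 4*u^3 + 15*u^2 - 20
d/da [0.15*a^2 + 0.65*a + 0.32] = 0.3*a + 0.65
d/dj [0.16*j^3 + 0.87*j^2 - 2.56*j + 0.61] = 0.48*j^2 + 1.74*j - 2.56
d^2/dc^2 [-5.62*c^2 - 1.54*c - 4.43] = -11.2400000000000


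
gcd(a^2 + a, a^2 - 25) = 1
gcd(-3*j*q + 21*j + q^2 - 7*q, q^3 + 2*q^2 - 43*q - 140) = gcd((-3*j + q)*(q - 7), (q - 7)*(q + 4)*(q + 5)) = q - 7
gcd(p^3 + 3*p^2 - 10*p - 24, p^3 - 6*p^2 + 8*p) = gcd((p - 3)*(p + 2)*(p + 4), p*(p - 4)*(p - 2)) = 1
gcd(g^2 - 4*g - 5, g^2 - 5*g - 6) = g + 1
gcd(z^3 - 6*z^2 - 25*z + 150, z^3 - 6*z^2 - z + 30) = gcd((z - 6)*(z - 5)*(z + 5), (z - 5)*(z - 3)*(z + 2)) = z - 5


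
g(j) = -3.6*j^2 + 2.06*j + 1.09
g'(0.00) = 2.06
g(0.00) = 1.09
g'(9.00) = -62.74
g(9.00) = -271.97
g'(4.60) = -31.06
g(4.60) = -65.61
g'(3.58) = -23.72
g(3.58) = -37.67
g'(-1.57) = 13.36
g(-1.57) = -11.02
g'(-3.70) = 28.70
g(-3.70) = -55.82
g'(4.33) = -29.12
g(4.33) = -57.49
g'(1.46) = -8.45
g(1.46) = -3.58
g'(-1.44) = 12.43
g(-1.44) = -9.34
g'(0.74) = -3.27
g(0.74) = 0.64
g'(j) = 2.06 - 7.2*j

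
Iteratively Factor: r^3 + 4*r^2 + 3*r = (r)*(r^2 + 4*r + 3) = r*(r + 1)*(r + 3)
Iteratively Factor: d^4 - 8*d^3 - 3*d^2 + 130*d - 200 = (d - 2)*(d^3 - 6*d^2 - 15*d + 100) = (d - 5)*(d - 2)*(d^2 - d - 20) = (d - 5)^2*(d - 2)*(d + 4)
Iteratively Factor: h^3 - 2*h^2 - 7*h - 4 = (h + 1)*(h^2 - 3*h - 4) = (h + 1)^2*(h - 4)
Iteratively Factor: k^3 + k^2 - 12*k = (k + 4)*(k^2 - 3*k) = k*(k + 4)*(k - 3)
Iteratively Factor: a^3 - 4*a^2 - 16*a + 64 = (a - 4)*(a^2 - 16) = (a - 4)*(a + 4)*(a - 4)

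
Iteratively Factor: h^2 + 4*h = (h)*(h + 4)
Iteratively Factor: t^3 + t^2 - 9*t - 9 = (t + 1)*(t^2 - 9) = (t + 1)*(t + 3)*(t - 3)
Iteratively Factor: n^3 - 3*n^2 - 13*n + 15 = (n + 3)*(n^2 - 6*n + 5) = (n - 1)*(n + 3)*(n - 5)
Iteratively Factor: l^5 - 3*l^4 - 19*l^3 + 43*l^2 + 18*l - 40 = (l + 1)*(l^4 - 4*l^3 - 15*l^2 + 58*l - 40) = (l - 2)*(l + 1)*(l^3 - 2*l^2 - 19*l + 20) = (l - 2)*(l - 1)*(l + 1)*(l^2 - l - 20) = (l - 5)*(l - 2)*(l - 1)*(l + 1)*(l + 4)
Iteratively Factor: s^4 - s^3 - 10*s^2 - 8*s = (s + 1)*(s^3 - 2*s^2 - 8*s) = (s + 1)*(s + 2)*(s^2 - 4*s) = (s - 4)*(s + 1)*(s + 2)*(s)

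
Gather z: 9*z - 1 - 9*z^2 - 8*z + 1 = -9*z^2 + z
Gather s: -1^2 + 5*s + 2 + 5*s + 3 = 10*s + 4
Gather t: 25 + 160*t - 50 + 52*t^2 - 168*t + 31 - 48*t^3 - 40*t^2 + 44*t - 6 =-48*t^3 + 12*t^2 + 36*t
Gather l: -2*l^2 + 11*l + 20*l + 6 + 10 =-2*l^2 + 31*l + 16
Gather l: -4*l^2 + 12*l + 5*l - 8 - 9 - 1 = -4*l^2 + 17*l - 18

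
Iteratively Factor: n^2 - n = (n)*(n - 1)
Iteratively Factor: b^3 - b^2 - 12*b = (b)*(b^2 - b - 12) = b*(b - 4)*(b + 3)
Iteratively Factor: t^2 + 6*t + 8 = (t + 2)*(t + 4)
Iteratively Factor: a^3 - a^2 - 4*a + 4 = (a - 1)*(a^2 - 4) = (a - 2)*(a - 1)*(a + 2)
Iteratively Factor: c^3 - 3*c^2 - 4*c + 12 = (c - 3)*(c^2 - 4) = (c - 3)*(c + 2)*(c - 2)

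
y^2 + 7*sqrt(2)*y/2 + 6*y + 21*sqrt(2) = (y + 6)*(y + 7*sqrt(2)/2)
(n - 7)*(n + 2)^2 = n^3 - 3*n^2 - 24*n - 28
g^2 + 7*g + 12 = (g + 3)*(g + 4)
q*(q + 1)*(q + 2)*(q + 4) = q^4 + 7*q^3 + 14*q^2 + 8*q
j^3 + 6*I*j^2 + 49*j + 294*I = (j - 7*I)*(j + 6*I)*(j + 7*I)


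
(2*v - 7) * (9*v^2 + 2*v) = 18*v^3 - 59*v^2 - 14*v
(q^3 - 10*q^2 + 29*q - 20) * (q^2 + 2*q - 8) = q^5 - 8*q^4 + q^3 + 118*q^2 - 272*q + 160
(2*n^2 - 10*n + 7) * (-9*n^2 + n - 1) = -18*n^4 + 92*n^3 - 75*n^2 + 17*n - 7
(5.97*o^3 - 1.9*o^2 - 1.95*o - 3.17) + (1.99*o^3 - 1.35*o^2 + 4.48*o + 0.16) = 7.96*o^3 - 3.25*o^2 + 2.53*o - 3.01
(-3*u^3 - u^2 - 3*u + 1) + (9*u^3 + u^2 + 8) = 6*u^3 - 3*u + 9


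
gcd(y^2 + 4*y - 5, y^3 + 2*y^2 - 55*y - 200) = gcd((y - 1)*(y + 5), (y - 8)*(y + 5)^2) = y + 5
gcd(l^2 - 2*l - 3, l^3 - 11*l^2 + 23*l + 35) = l + 1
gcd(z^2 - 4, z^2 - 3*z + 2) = z - 2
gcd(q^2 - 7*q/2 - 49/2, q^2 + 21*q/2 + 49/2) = q + 7/2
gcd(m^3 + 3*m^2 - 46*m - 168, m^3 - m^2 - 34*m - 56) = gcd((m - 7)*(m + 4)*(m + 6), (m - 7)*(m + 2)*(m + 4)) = m^2 - 3*m - 28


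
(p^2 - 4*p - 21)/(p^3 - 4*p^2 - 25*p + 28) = (p + 3)/(p^2 + 3*p - 4)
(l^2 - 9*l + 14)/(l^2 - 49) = (l - 2)/(l + 7)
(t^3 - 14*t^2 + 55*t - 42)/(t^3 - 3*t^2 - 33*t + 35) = (t - 6)/(t + 5)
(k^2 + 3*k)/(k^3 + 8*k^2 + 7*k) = (k + 3)/(k^2 + 8*k + 7)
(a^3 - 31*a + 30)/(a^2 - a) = a + 1 - 30/a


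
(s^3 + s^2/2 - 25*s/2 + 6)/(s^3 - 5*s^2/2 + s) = (s^2 + s - 12)/(s*(s - 2))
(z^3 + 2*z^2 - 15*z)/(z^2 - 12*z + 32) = z*(z^2 + 2*z - 15)/(z^2 - 12*z + 32)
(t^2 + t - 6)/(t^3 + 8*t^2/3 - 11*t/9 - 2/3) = 9*(t - 2)/(9*t^2 - 3*t - 2)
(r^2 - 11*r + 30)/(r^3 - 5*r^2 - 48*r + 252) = (r - 5)/(r^2 + r - 42)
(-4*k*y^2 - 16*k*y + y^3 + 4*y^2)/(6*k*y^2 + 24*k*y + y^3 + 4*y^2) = (-4*k + y)/(6*k + y)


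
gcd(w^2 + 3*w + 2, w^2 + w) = w + 1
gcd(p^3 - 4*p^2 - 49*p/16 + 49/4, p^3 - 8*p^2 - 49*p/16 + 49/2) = p^2 - 49/16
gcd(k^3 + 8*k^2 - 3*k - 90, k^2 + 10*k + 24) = k + 6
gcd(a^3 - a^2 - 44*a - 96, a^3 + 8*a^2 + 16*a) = a + 4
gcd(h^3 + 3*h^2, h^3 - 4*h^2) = h^2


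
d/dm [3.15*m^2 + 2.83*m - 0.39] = 6.3*m + 2.83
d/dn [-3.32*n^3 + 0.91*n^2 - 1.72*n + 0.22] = -9.96*n^2 + 1.82*n - 1.72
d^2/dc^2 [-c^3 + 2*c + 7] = -6*c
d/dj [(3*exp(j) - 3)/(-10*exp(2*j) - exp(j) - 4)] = 3*(-(1 - exp(j))*(20*exp(j) + 1) - 10*exp(2*j) - exp(j) - 4)*exp(j)/(10*exp(2*j) + exp(j) + 4)^2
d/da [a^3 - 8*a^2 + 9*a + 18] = 3*a^2 - 16*a + 9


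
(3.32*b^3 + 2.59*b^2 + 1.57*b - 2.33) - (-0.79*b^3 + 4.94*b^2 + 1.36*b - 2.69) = 4.11*b^3 - 2.35*b^2 + 0.21*b + 0.36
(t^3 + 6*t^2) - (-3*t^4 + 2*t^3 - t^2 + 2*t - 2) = 3*t^4 - t^3 + 7*t^2 - 2*t + 2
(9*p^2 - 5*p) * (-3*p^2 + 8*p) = -27*p^4 + 87*p^3 - 40*p^2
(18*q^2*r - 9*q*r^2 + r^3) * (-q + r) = -18*q^3*r + 27*q^2*r^2 - 10*q*r^3 + r^4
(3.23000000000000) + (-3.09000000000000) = 0.140000000000000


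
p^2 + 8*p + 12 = (p + 2)*(p + 6)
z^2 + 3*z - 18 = (z - 3)*(z + 6)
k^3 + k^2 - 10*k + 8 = (k - 2)*(k - 1)*(k + 4)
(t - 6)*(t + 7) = t^2 + t - 42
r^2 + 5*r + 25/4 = (r + 5/2)^2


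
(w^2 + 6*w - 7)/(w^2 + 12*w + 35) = (w - 1)/(w + 5)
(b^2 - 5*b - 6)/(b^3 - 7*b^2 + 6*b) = (b + 1)/(b*(b - 1))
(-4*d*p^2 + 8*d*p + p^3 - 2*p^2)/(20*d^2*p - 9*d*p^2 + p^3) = (p - 2)/(-5*d + p)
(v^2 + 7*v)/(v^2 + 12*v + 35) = v/(v + 5)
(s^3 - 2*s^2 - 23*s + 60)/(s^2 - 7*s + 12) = s + 5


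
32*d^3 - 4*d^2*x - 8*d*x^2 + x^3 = (-8*d + x)*(-2*d + x)*(2*d + x)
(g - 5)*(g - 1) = g^2 - 6*g + 5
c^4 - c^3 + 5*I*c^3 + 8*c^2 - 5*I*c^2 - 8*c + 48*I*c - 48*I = (c - 1)*(c - 3*I)*(c + 4*I)^2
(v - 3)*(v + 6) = v^2 + 3*v - 18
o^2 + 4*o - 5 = (o - 1)*(o + 5)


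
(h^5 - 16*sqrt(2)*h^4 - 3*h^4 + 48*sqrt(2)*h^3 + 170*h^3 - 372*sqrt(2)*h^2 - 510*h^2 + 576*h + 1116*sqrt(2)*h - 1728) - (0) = h^5 - 16*sqrt(2)*h^4 - 3*h^4 + 48*sqrt(2)*h^3 + 170*h^3 - 372*sqrt(2)*h^2 - 510*h^2 + 576*h + 1116*sqrt(2)*h - 1728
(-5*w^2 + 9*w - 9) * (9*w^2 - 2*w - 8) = -45*w^4 + 91*w^3 - 59*w^2 - 54*w + 72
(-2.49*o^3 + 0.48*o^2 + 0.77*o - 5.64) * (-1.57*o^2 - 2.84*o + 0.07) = 3.9093*o^5 + 6.318*o^4 - 2.7464*o^3 + 6.7016*o^2 + 16.0715*o - 0.3948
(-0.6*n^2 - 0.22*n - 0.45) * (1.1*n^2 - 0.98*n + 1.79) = -0.66*n^4 + 0.346*n^3 - 1.3534*n^2 + 0.0472*n - 0.8055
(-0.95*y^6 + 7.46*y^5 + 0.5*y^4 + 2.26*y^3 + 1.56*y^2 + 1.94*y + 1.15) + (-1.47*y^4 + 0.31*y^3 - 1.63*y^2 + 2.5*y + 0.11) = -0.95*y^6 + 7.46*y^5 - 0.97*y^4 + 2.57*y^3 - 0.0699999999999998*y^2 + 4.44*y + 1.26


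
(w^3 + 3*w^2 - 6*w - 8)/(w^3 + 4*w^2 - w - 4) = (w - 2)/(w - 1)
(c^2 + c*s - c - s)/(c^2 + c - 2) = (c + s)/(c + 2)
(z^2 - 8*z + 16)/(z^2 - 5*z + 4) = (z - 4)/(z - 1)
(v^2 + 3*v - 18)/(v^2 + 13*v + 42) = (v - 3)/(v + 7)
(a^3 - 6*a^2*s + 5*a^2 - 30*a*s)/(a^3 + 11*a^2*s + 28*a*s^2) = (a^2 - 6*a*s + 5*a - 30*s)/(a^2 + 11*a*s + 28*s^2)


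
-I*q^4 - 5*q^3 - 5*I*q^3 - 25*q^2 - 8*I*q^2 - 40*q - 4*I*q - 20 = (q + 2)^2*(q - 5*I)*(-I*q - I)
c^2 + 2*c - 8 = (c - 2)*(c + 4)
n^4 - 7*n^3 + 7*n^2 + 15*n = n*(n - 5)*(n - 3)*(n + 1)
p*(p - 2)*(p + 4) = p^3 + 2*p^2 - 8*p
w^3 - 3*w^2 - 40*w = w*(w - 8)*(w + 5)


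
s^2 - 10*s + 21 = (s - 7)*(s - 3)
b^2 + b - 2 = (b - 1)*(b + 2)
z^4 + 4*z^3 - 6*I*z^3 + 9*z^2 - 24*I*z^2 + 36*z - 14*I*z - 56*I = (z + 4)*(z - 7*I)*(z - I)*(z + 2*I)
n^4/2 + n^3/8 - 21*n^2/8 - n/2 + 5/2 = (n/2 + 1)*(n - 2)*(n - 1)*(n + 5/4)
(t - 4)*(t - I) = t^2 - 4*t - I*t + 4*I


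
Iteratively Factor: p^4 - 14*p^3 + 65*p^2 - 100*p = (p - 4)*(p^3 - 10*p^2 + 25*p) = (p - 5)*(p - 4)*(p^2 - 5*p) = p*(p - 5)*(p - 4)*(p - 5)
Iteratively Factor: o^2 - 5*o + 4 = (o - 4)*(o - 1)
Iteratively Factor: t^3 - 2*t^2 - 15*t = (t + 3)*(t^2 - 5*t) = (t - 5)*(t + 3)*(t)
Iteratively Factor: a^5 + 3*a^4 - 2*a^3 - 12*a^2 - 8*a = (a + 1)*(a^4 + 2*a^3 - 4*a^2 - 8*a) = a*(a + 1)*(a^3 + 2*a^2 - 4*a - 8) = a*(a + 1)*(a + 2)*(a^2 - 4) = a*(a - 2)*(a + 1)*(a + 2)*(a + 2)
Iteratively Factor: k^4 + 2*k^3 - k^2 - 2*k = (k + 1)*(k^3 + k^2 - 2*k) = (k + 1)*(k + 2)*(k^2 - k) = k*(k + 1)*(k + 2)*(k - 1)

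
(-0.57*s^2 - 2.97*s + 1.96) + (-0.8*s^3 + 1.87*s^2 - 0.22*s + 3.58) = -0.8*s^3 + 1.3*s^2 - 3.19*s + 5.54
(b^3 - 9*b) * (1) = b^3 - 9*b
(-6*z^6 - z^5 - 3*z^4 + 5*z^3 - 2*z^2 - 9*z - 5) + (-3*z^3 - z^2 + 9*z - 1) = -6*z^6 - z^5 - 3*z^4 + 2*z^3 - 3*z^2 - 6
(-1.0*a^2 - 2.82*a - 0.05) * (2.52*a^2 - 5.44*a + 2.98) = -2.52*a^4 - 1.6664*a^3 + 12.2348*a^2 - 8.1316*a - 0.149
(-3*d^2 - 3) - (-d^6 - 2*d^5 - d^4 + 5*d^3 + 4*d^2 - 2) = d^6 + 2*d^5 + d^4 - 5*d^3 - 7*d^2 - 1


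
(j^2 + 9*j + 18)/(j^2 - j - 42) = (j + 3)/(j - 7)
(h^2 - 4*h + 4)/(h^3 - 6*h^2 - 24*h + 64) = (h - 2)/(h^2 - 4*h - 32)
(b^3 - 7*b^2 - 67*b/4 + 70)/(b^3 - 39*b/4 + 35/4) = (b - 8)/(b - 1)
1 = 1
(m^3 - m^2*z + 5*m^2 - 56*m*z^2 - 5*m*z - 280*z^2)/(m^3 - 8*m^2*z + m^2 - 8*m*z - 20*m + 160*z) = (m + 7*z)/(m - 4)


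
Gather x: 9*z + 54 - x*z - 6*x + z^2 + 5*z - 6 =x*(-z - 6) + z^2 + 14*z + 48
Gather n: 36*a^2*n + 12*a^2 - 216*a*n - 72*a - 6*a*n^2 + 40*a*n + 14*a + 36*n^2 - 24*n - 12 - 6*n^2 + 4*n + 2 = 12*a^2 - 58*a + n^2*(30 - 6*a) + n*(36*a^2 - 176*a - 20) - 10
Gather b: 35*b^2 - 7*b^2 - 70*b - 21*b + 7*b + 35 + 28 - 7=28*b^2 - 84*b + 56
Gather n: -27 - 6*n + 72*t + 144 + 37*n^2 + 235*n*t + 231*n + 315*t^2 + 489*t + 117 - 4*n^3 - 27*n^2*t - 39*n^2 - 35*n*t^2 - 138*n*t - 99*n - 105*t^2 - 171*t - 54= -4*n^3 + n^2*(-27*t - 2) + n*(-35*t^2 + 97*t + 126) + 210*t^2 + 390*t + 180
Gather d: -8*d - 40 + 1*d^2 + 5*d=d^2 - 3*d - 40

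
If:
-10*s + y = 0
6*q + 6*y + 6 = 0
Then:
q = -y - 1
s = y/10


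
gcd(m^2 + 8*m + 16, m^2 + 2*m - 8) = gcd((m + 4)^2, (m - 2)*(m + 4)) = m + 4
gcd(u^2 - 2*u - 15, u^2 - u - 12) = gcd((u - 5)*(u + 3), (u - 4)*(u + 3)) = u + 3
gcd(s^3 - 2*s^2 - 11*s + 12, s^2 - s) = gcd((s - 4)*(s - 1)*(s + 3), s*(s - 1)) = s - 1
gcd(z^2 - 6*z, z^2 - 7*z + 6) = z - 6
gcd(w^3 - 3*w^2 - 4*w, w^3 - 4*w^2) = w^2 - 4*w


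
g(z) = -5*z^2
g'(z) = -10*z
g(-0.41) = -0.84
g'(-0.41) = 4.10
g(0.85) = -3.61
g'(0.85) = -8.50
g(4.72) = -111.39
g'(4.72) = -47.20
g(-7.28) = -264.99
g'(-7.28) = 72.80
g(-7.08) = -250.63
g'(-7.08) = 70.80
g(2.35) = -27.61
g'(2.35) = -23.50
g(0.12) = -0.07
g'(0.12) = -1.20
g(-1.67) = -13.94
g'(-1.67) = 16.70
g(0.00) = 0.00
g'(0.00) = 0.00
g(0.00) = 0.00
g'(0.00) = 0.00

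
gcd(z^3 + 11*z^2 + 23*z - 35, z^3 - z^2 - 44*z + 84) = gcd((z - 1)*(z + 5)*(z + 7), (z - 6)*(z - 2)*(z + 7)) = z + 7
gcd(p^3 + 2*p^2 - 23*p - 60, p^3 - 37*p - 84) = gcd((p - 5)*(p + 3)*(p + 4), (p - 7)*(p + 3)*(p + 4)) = p^2 + 7*p + 12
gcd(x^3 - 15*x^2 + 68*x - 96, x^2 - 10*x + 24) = x - 4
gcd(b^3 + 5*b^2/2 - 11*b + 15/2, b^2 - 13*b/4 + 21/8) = b - 3/2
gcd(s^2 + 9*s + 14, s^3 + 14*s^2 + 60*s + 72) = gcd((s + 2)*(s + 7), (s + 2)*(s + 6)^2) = s + 2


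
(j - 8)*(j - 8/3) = j^2 - 32*j/3 + 64/3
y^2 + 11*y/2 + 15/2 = (y + 5/2)*(y + 3)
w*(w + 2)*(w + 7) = w^3 + 9*w^2 + 14*w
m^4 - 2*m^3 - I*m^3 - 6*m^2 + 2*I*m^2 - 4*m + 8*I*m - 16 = (m - 4)*(m + 2)*(m - 2*I)*(m + I)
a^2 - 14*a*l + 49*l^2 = (a - 7*l)^2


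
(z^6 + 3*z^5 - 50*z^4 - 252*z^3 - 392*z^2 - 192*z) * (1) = z^6 + 3*z^5 - 50*z^4 - 252*z^3 - 392*z^2 - 192*z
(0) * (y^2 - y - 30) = 0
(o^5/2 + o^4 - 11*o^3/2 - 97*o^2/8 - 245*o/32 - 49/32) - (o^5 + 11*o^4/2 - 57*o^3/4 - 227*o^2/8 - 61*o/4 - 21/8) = -o^5/2 - 9*o^4/2 + 35*o^3/4 + 65*o^2/4 + 243*o/32 + 35/32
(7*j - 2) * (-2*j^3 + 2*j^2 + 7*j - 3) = -14*j^4 + 18*j^3 + 45*j^2 - 35*j + 6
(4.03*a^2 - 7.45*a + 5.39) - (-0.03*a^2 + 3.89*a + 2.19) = 4.06*a^2 - 11.34*a + 3.2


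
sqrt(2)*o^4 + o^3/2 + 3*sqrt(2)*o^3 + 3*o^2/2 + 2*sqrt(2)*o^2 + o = o*(o + 1)*(o + 2)*(sqrt(2)*o + 1/2)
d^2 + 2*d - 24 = (d - 4)*(d + 6)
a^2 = a^2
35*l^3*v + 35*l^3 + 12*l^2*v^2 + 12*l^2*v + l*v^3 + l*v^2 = (5*l + v)*(7*l + v)*(l*v + l)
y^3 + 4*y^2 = y^2*(y + 4)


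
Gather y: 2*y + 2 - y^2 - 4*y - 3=-y^2 - 2*y - 1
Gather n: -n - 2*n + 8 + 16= 24 - 3*n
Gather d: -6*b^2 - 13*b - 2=-6*b^2 - 13*b - 2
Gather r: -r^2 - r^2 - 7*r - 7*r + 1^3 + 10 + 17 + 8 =-2*r^2 - 14*r + 36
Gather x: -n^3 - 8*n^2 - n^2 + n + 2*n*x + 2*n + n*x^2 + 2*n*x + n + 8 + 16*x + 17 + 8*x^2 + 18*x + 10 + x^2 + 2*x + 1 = -n^3 - 9*n^2 + 4*n + x^2*(n + 9) + x*(4*n + 36) + 36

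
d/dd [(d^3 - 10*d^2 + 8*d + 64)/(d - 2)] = 2*(d^3 - 8*d^2 + 20*d - 40)/(d^2 - 4*d + 4)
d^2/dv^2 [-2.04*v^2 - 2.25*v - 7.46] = -4.08000000000000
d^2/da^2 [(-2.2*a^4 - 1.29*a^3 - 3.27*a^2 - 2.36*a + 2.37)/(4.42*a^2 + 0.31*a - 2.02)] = (-85.9601600000001*a^6 - 18.08664*a^5 + 116.58636*a^4 - 84.4916699999999*a^3 - 0.243372000000022*a^2 - 138.524196*a + 13.13465)/(86.350888*a^6 + 18.168852*a^5 - 117.116298*a^4 - 16.577033*a^3 + 53.523738*a^2 + 3.794772*a - 8.242408)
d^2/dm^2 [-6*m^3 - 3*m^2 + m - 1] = -36*m - 6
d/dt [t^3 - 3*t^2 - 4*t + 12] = 3*t^2 - 6*t - 4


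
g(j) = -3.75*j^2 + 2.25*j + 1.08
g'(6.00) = -42.75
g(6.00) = -120.42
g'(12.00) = -87.75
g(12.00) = -511.92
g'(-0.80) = 8.25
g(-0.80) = -3.12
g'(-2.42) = 20.40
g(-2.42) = -26.33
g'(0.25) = 0.38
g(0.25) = 1.41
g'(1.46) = -8.70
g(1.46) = -3.63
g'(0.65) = -2.62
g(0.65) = 0.96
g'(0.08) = 1.65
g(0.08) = 1.24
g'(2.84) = -19.05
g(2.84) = -22.78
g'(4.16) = -28.95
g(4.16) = -54.46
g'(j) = 2.25 - 7.5*j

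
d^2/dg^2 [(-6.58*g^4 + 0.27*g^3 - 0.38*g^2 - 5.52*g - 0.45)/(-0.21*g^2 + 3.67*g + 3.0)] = (0.580356*g^6 - 30.427236*g^5 + 506.879772*g^4 + 1152.59199*g^3 + 694.35927*g^2 + 4.20471000000003*g - 102.02139)/(0.009261*g^6 - 0.485541*g^5 + 8.088507*g^4 - 35.558263*g^3 - 115.5501*g^2 - 99.09*g - 27.0)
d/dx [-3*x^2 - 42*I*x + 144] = -6*x - 42*I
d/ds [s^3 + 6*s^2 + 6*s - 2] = 3*s^2 + 12*s + 6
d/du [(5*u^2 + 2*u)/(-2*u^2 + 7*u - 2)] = (39*u^2 - 20*u - 4)/(4*u^4 - 28*u^3 + 57*u^2 - 28*u + 4)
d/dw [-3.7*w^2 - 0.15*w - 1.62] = -7.4*w - 0.15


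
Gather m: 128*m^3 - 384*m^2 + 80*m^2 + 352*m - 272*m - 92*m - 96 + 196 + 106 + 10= 128*m^3 - 304*m^2 - 12*m + 216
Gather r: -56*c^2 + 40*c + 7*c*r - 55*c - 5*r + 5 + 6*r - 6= -56*c^2 - 15*c + r*(7*c + 1) - 1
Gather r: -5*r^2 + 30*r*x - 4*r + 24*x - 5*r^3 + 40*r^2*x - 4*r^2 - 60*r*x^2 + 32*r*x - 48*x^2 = -5*r^3 + r^2*(40*x - 9) + r*(-60*x^2 + 62*x - 4) - 48*x^2 + 24*x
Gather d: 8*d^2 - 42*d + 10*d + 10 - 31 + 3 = 8*d^2 - 32*d - 18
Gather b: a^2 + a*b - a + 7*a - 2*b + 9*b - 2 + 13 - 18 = a^2 + 6*a + b*(a + 7) - 7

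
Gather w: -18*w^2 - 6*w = -18*w^2 - 6*w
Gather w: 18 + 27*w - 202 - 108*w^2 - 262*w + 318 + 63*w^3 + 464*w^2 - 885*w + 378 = 63*w^3 + 356*w^2 - 1120*w + 512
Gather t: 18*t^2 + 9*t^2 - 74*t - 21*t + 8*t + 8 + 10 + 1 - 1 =27*t^2 - 87*t + 18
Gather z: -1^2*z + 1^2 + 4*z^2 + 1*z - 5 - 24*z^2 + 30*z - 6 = -20*z^2 + 30*z - 10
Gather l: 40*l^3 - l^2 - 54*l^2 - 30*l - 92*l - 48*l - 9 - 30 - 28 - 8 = 40*l^3 - 55*l^2 - 170*l - 75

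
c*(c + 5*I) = c^2 + 5*I*c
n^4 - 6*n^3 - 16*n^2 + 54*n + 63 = (n - 7)*(n - 3)*(n + 1)*(n + 3)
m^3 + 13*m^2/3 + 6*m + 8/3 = (m + 1)*(m + 4/3)*(m + 2)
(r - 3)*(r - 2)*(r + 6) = r^3 + r^2 - 24*r + 36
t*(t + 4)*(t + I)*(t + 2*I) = t^4 + 4*t^3 + 3*I*t^3 - 2*t^2 + 12*I*t^2 - 8*t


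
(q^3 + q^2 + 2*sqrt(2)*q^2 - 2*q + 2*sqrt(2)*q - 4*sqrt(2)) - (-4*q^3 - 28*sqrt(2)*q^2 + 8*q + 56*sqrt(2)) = 5*q^3 + q^2 + 30*sqrt(2)*q^2 - 10*q + 2*sqrt(2)*q - 60*sqrt(2)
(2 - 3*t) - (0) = 2 - 3*t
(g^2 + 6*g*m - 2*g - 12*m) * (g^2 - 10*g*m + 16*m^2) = g^4 - 4*g^3*m - 2*g^3 - 44*g^2*m^2 + 8*g^2*m + 96*g*m^3 + 88*g*m^2 - 192*m^3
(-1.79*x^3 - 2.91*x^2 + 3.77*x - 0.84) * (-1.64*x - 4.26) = 2.9356*x^4 + 12.3978*x^3 + 6.2138*x^2 - 14.6826*x + 3.5784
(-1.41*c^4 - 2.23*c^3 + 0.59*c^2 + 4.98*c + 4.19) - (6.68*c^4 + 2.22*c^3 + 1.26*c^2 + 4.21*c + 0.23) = -8.09*c^4 - 4.45*c^3 - 0.67*c^2 + 0.77*c + 3.96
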